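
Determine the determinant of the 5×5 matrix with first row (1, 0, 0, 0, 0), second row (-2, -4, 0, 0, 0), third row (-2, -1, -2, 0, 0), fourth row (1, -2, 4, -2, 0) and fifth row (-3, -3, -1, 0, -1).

The matrix is lower triangular, so the determinant is the product of the diagonal entries:
det = (1) · (-4) · (-2) · (-2) · (-1) = 16

16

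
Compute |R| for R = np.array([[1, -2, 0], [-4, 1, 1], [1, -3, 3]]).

-20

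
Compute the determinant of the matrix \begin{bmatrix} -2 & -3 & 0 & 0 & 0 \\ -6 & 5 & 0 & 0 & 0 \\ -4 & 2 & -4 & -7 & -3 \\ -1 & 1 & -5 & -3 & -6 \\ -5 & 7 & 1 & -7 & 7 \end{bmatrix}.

The matrix is block lower-triangular with a 2×2 block and a 3×3 block on the diagonal, so its determinant equals the product of the determinants of the diagonal blocks.
det of the 2×2 block = -28
det of the 3×3 block = -65
det = (-28)·(-65) = 1820

The determinant is 1820.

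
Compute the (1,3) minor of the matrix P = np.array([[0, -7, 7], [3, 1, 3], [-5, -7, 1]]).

-16

Delete row 1 and column 3; the remaining 2×2 submatrix is [3 1; -5 -7].
Its determinant is 3·(-7) − 1·(-5) = -16.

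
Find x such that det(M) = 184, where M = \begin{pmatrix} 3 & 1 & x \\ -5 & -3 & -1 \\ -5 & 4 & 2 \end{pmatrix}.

x = -5

Expanding along the column containing x, det(M) is linear in x: det(M) = (-35)·x + (9).
Set (-35)·x + (9) = 184  ⇒  (-35)·x = 175  ⇒  x = -5.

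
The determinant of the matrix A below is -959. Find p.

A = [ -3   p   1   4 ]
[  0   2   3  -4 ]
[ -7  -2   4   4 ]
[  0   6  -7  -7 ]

p = -5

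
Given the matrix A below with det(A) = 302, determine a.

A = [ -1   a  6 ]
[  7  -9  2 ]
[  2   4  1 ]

Expanding along the row containing a, det(A) is linear in a: det(A) = (-3)·a + (293).
Set (-3)·a + (293) = 302  ⇒  (-3)·a = 9  ⇒  a = -3.

a = -3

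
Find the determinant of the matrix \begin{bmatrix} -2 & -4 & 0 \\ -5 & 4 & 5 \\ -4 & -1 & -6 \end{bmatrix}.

238

Expand along column 3:
  − 5 · |-2 -4; -4 -1| = −5·(2 − 16) = 70
  + (-6) · |-2 -4; -5 4| = (-6)·(-8 − 20) = 168
Sum: (70) + (168) = 238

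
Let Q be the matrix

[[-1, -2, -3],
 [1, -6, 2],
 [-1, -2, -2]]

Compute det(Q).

Expand along column 1:
  + (-1) · |-6 2; -2 -2| = (-1)·(12 − (-4)) = -16
  − 1 · |-2 -3; -2 -2| = −1·(4 − 6) = 2
  + (-1) · |-2 -3; -6 2| = (-1)·(-4 − 18) = 22
Sum: (-16) + (2) + (22) = 8

The determinant is 8.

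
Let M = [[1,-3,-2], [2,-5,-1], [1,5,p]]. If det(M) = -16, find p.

p = 6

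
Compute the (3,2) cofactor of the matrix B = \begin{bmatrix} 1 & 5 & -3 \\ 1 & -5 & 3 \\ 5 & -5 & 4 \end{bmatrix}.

-6

Delete row 3 and column 2; the remaining 2×2 submatrix is [1 -3; 1 3].
Its determinant is 1·3 − (-3)·1 = 6.
The cofactor carries sign (−1)^(3+2) = −1, so C_{3,2} = −(6) = -6.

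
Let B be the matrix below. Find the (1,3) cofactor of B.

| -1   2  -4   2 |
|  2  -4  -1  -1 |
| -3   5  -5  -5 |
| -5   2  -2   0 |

The cofactor is -99.

Delete row 1 and column 3; the remaining 3×3 submatrix is [2 -4 -1; -3 5 -5; -5 2 0].
Its determinant is -99.
The cofactor carries sign (−1)^(1+3) = +1, so C_{1,3} = +(-99) = -99.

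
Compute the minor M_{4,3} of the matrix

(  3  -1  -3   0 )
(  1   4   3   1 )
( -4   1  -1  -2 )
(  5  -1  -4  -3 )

-25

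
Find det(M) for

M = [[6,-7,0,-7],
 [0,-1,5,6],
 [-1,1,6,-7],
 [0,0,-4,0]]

The determinant is 220.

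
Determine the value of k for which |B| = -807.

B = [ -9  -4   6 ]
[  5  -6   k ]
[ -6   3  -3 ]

Expanding along the column containing k, det(B) is linear in k: det(B) = (51)·k + (-348).
Set (51)·k + (-348) = -807  ⇒  (51)·k = -459  ⇒  k = -9.

-9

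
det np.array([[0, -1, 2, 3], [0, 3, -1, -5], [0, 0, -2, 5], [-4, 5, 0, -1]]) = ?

The determinant is -132.

Expand along column 1 (it has 3 zeros):
  − (-4) · M_41   where M_41 = det([-1 2 3; 3 -1 -5; 0 -2 5]) = -33
det = (-1)·(-4)·(-33) = -132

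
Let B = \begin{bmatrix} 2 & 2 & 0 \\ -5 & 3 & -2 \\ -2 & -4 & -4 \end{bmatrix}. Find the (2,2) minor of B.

The minor is -8.

Delete row 2 and column 2; the remaining 2×2 submatrix is [2 0; -2 -4].
Its determinant is 2·(-4) − 0·(-2) = -8.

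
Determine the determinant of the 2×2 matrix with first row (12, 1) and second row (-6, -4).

det = 12·(-4) − 1·(-6) = -48 − (-6) = -42

-42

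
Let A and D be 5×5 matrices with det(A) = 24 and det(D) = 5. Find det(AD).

|AD| = 120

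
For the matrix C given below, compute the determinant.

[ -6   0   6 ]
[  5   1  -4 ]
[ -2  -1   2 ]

|C| = -6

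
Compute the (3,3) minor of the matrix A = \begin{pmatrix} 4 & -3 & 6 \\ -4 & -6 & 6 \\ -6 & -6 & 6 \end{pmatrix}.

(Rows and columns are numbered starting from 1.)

Delete row 3 and column 3; the remaining 2×2 submatrix is [4 -3; -4 -6].
Its determinant is 4·(-6) − (-3)·(-4) = -36.

-36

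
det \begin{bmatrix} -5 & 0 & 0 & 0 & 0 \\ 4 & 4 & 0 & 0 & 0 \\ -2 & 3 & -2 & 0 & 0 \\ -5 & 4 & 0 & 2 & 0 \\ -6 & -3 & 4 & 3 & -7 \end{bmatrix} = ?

The matrix is lower triangular, so the determinant is the product of the diagonal entries:
det = (-5) · (4) · (-2) · (2) · (-7) = -560

-560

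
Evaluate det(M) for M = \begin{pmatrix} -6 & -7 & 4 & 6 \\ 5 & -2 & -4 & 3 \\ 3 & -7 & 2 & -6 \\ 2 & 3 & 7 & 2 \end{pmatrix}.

6415

Expand along row 1:
  + (-6) · M_11   where M_11 = det([-2 -4 3; -7 2 -6; 3 7 2]) = -241
  − (-7) · M_12   where M_12 = det([5 -4 3; 3 2 -6; 2 7 2]) = 353
  + (4) · M_13   where M_13 = det([5 -2 3; 3 -7 -6; 2 3 2]) = 125
  − (6) · M_14   where M_14 = det([5 -2 -4; 3 -7 2; 2 3 7]) = -333
det = (+1)·(-6)·(-241) + (-1)·(-7)·(353) + (+1)·(4)·(125) + (-1)·(6)·(-333) = 6415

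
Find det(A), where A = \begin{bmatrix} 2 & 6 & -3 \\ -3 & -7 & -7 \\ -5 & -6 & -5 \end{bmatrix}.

Expand along row 1:
  + 2 · |-7 -7; -6 -5| = 2·(35 − 42) = -14
  − 6 · |-3 -7; -5 -5| = −6·(15 − 35) = 120
  + (-3) · |-3 -7; -5 -6| = (-3)·(18 − 35) = 51
Sum: (-14) + (120) + (51) = 157

|A| = 157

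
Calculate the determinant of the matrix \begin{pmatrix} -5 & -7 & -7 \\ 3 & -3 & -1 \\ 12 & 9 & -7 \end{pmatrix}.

-654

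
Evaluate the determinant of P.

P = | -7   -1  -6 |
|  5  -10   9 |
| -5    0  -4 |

det(P) = 45

Expand along row 3:
  + (-5) · |-1 -6; -10 9| = (-5)·(-9 − 60) = 345
  + (-4) · |-7 -1; 5 -10| = (-4)·(70 − (-5)) = -300
Sum: (345) + (-300) = 45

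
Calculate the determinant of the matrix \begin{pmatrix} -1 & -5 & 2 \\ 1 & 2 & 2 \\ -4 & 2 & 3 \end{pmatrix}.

73

Expand along column 1:
  + (-1) · |2 2; 2 3| = (-1)·(6 − 4) = -2
  − 1 · |-5 2; 2 3| = −1·(-15 − 4) = 19
  + (-4) · |-5 2; 2 2| = (-4)·(-10 − 4) = 56
Sum: (-2) + (19) + (56) = 73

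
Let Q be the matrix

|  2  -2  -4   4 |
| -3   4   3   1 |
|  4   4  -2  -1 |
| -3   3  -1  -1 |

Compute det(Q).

det(Q) = -610

Expand along row 1:
  + (2) · M_11   where M_11 = det([4 3 1; 4 -2 -1; 3 -1 -1]) = 9
  − (-2) · M_12   where M_12 = det([-3 3 1; 4 -2 -1; -3 -1 -1]) = 8
  + (-4) · M_13   where M_13 = det([-3 4 1; 4 4 -1; -3 3 -1]) = 55
  − (4) · M_14   where M_14 = det([-3 4 3; 4 4 -2; -3 3 -1]) = 106
det = (+1)·(2)·(9) + (-1)·(-2)·(8) + (+1)·(-4)·(55) + (-1)·(4)·(106) = -610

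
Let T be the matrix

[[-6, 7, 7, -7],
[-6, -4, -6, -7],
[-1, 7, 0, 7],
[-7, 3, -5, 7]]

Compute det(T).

Expand along row 3 (it has 1 zero):
  + (-1) · M_31   where M_31 = det([7 7 -7; -4 -6 -7; 3 -5 7]) = -756
  − (7) · M_32   where M_32 = det([-6 7 -7; -6 -6 -7; -7 -5 7]) = 1183
  − (7) · M_34   where M_34 = det([-6 7 7; -6 -4 -6; -7 3 -5]) = -466
det = (+1)·(-1)·(-756) + (-1)·(7)·(1183) + (-1)·(7)·(-466) = -4263

The determinant is -4263.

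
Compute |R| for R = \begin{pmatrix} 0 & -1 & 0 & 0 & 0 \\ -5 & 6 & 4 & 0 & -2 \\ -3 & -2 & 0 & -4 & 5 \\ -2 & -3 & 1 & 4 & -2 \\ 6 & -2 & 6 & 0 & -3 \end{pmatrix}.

The determinant is 756.

Expand along row 1 (it has 4 zeros):
  − (-1) · M_12   where M_12 = det([-5 4 0 -2; -3 0 -4 5; -2 1 4 -2; 6 6 0 -3]) = 756
det = (-1)·(-1)·(756) = 756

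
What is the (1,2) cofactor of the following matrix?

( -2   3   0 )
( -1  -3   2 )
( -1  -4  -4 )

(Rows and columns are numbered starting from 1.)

Delete row 1 and column 2; the remaining 2×2 submatrix is [-1 2; -1 -4].
Its determinant is (-1)·(-4) − 2·(-1) = 6.
The cofactor carries sign (−1)^(1+2) = −1, so C_{1,2} = −(6) = -6.

The cofactor is -6.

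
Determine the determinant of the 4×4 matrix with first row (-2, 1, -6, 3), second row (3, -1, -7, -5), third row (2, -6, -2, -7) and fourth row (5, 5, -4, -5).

Expand along row 1:
  + (-2) · M_11   where M_11 = det([-1 -7 -5; -6 -2 -7; 5 -4 -5]) = 303
  − (1) · M_12   where M_12 = det([3 -7 -5; 2 -2 -7; 5 -4 -5]) = 111
  + (-6) · M_13   where M_13 = det([3 -1 -5; 2 -6 -7; 5 5 -5]) = 20
  − (3) · M_14   where M_14 = det([3 -1 -7; 2 -6 -2; 5 5 -4]) = -176
det = (+1)·(-2)·(303) + (-1)·(1)·(111) + (+1)·(-6)·(20) + (-1)·(3)·(-176) = -309

-309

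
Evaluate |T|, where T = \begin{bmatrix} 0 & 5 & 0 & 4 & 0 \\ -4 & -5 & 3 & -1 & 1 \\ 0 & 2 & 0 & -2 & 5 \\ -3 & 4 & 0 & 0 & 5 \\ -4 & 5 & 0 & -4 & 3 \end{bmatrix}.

Expand along column 3 (it has 4 zeros):
  − (3) · M_23   where M_23 = det([0 5 4 0; 0 2 -2 5; -3 4 0 5; -4 5 -4 3]) = -478
det = (-1)·(3)·(-478) = 1434

1434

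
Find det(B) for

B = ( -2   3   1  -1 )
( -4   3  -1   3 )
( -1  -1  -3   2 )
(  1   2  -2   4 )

The determinant is -106.

Expand along row 1:
  + (-2) · M_11   where M_11 = det([3 -1 3; -1 -3 2; 2 -2 4]) = -8
  − (3) · M_12   where M_12 = det([-4 -1 3; -1 -3 2; 1 -2 4]) = 41
  + (1) · M_13   where M_13 = det([-4 3 3; -1 -1 2; 1 2 4]) = 47
  − (-1) · M_14   where M_14 = det([-4 3 -1; -1 -1 -3; 1 2 -2]) = -46
det = (+1)·(-2)·(-8) + (-1)·(3)·(41) + (+1)·(1)·(47) + (-1)·(-1)·(-46) = -106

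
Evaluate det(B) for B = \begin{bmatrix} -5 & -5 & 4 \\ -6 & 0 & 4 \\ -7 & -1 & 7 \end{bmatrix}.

det(B) = -66

Expand along column 2:
  − (-5) · |-6 4; -7 7| = −(-5)·(-42 − (-28)) = -70
  − (-1) · |-5 4; -6 4| = −(-1)·(-20 − (-24)) = 4
Sum: (-70) + (4) = -66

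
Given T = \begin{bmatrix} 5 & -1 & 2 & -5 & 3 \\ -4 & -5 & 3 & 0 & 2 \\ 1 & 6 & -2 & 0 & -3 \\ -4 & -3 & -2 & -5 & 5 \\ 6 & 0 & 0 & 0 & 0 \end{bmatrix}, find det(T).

Expand along row 5 (it has 4 zeros):
  + (6) · M_51   where M_51 = det([-1 2 -5 3; -5 3 0 2; 6 -2 0 -3; -3 -2 -5 5]) = -30
det = (+1)·(6)·(-30) = -180

-180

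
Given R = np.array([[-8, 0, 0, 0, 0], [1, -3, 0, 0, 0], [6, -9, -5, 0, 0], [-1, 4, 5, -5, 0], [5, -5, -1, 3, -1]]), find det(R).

The determinant is -600.

R is lower triangular, so det(R) is the product of the diagonal entries:
det = (-8) · (-3) · (-5) · (-5) · (-1) = -600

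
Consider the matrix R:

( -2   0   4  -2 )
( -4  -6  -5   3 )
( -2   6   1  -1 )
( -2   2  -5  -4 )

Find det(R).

Expand along row 1 (it has 1 zero):
  + (-2) · M_11   where M_11 = det([-6 -5 3; 6 1 -1; 2 -5 -4]) = -152
  + (4) · M_13   where M_13 = det([-4 -6 3; -2 6 -1; -2 2 -4]) = 148
  − (-2) · M_14   where M_14 = det([-4 -6 -5; -2 6 1; -2 2 -5]) = 160
det = (+1)·(-2)·(-152) + (+1)·(4)·(148) + (-1)·(-2)·(160) = 1216

The determinant is 1216.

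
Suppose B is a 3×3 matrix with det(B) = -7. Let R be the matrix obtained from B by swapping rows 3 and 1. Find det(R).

Swapping two rows multiplies the determinant by −1.
det(R) = (-1)·(-7) = 7

det(R) = 7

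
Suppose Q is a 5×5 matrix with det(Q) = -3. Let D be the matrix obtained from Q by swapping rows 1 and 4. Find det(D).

|D| = 3

Swapping two rows multiplies the determinant by −1.
det(D) = (-1)·(-3) = 3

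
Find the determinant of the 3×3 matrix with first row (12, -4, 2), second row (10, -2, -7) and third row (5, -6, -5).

Expand along row 1:
  + 12 · |-2 -7; -6 -5| = 12·(10 − 42) = -384
  − (-4) · |10 -7; 5 -5| = −(-4)·(-50 − (-35)) = -60
  + 2 · |10 -2; 5 -6| = 2·(-60 − (-10)) = -100
Sum: (-384) + (-60) + (-100) = -544

The determinant is -544.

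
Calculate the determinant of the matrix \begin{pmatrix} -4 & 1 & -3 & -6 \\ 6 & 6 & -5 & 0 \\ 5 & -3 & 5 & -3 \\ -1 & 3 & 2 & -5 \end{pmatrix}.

-2362

Expand along row 2 (it has 1 zero):
  − (6) · M_21   where M_21 = det([1 -3 -6; -3 5 -3; 3 2 -5]) = 179
  + (6) · M_22   where M_22 = det([-4 -3 -6; 5 5 -3; -1 2 -5]) = -98
  − (-5) · M_23   where M_23 = det([-4 1 -6; 5 -3 -3; -1 3 -5]) = -140
det = (-1)·(6)·(179) + (+1)·(6)·(-98) + (-1)·(-5)·(-140) = -2362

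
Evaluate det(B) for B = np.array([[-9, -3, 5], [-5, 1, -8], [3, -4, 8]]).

Expand along column 1:
  + (-9) · |1 -8; -4 8| = (-9)·(8 − 32) = 216
  − (-5) · |-3 5; -4 8| = −(-5)·(-24 − (-20)) = -20
  + 3 · |-3 5; 1 -8| = 3·(24 − 5) = 57
Sum: (216) + (-20) + (57) = 253

|B| = 253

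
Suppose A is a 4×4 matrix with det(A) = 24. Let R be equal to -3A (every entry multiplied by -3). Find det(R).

1944

For a 4×4 matrix, det(-3A) = (-3)^4·det(A) = 81·det(A).
det(R) = (81)·(24) = 1944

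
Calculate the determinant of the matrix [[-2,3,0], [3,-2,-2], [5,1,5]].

Expand along column 3:
  − (-2) · |-2 3; 5 1| = −(-2)·(-2 − 15) = -34
  + 5 · |-2 3; 3 -2| = 5·(4 − 9) = -25
Sum: (-34) + (-25) = -59

-59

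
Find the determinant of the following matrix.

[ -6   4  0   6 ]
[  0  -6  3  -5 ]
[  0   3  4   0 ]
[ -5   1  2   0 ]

-530

Expand along row 3 (it has 2 zeros):
  − (3) · M_32   where M_32 = det([-6 0 6; 0 3 -5; -5 2 0]) = 30
  + (4) · M_33   where M_33 = det([-6 4 6; 0 -6 -5; -5 1 0]) = -110
det = (-1)·(3)·(30) + (+1)·(4)·(-110) = -530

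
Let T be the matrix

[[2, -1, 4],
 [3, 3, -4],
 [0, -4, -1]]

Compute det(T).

Expand along column 1:
  + 2 · |3 -4; -4 -1| = 2·(-3 − 16) = -38
  − 3 · |-1 4; -4 -1| = −3·(1 − (-16)) = -51
Sum: (-38) + (-51) = -89

-89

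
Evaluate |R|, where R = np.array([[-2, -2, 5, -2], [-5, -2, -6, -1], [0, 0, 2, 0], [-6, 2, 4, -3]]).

Expand along row 3 (it has 3 zeros):
  + (2) · M_33   where M_33 = det([-2 -2 -2; -5 -2 -1; -6 2 -3]) = 46
det = (+1)·(2)·(46) = 92

|R| = 92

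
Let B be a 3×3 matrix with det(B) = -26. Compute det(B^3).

-17576

det(B^3) = (det B)^3 = (-26)^3 = -17576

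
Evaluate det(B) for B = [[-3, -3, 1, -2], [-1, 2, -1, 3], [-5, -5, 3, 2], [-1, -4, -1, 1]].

The determinant is -192.

Expand along row 1:
  + (-3) · M_11   where M_11 = det([2 -1 3; -5 3 2; -4 -1 1]) = 64
  − (-3) · M_12   where M_12 = det([-1 -1 3; -5 3 2; -1 -1 1]) = 16
  + (1) · M_13   where M_13 = det([-1 2 3; -5 -5 2; -1 -4 1]) = 48
  − (-2) · M_14   where M_14 = det([-1 2 -1; -5 -5 3; -1 -4 -1]) = -48
det = (+1)·(-3)·(64) + (-1)·(-3)·(16) + (+1)·(1)·(48) + (-1)·(-2)·(-48) = -192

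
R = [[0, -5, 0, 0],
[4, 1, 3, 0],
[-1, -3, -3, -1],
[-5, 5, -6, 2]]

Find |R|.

|R| = -135

Expand along row 1 (it has 3 zeros):
  − (-5) · M_12   where M_12 = det([4 3 0; -1 -3 -1; -5 -6 2]) = -27
det = (-1)·(-5)·(-27) = -135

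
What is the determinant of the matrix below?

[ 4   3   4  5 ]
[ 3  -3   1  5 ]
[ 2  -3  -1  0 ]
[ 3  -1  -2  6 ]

Expand along row 3 (it has 1 zero):
  + (2) · M_31   where M_31 = det([3 4 5; -3 1 5; -1 -2 6]) = 135
  − (-3) · M_32   where M_32 = det([4 4 5; 3 1 5; 3 -2 6]) = 7
  + (-1) · M_33   where M_33 = det([4 3 5; 3 -3 5; 3 -1 6]) = -31
det = (+1)·(2)·(135) + (-1)·(-3)·(7) + (+1)·(-1)·(-31) = 322

The determinant is 322.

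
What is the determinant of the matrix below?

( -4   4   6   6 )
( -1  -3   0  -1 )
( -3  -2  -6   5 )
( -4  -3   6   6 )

Expand along row 2 (it has 1 zero):
  − (-1) · M_21   where M_21 = det([4 6 6; -2 -6 5; -3 6 6]) = -462
  + (-3) · M_22   where M_22 = det([-4 6 6; -3 -6 5; -4 6 6]) = 0
  + (-1) · M_24   where M_24 = det([-4 4 6; -3 -2 -6; -4 -3 6]) = 294
det = (-1)·(-1)·(-462) + (+1)·(-3)·(0) + (+1)·(-1)·(294) = -756

The determinant is -756.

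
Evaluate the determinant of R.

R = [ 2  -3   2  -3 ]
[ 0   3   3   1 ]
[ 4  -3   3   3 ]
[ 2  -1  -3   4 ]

Expand along row 2 (it has 1 zero):
  + (3) · M_22   where M_22 = det([2 2 -3; 4 3 3; 2 -3 4]) = 76
  − (3) · M_23   where M_23 = det([2 -3 -3; 4 -3 3; 2 -1 4]) = 6
  + (1) · M_24   where M_24 = det([2 -3 2; 4 -3 3; 2 -1 -3]) = -26
det = (+1)·(3)·(76) + (-1)·(3)·(6) + (+1)·(1)·(-26) = 184

|R| = 184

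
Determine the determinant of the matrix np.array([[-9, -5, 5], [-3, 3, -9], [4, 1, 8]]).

-312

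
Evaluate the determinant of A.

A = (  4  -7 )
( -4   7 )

det(A) = 4·7 − (-7)·(-4) = 28 − 28 = 0

det(A) = 0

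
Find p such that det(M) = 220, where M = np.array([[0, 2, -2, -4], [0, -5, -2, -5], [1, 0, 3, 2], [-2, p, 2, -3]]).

-3

Expanding along the row containing p, det(M) is linear in p: det(M) = (2)·p + (226).
Set (2)·p + (226) = 220  ⇒  (2)·p = -6  ⇒  p = -3.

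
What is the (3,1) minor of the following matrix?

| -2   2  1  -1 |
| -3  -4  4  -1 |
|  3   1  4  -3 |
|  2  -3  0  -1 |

-21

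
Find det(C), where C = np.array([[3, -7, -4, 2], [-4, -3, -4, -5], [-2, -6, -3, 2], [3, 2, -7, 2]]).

Expand along row 1:
  + (3) · M_11   where M_11 = det([-3 -4 -5; -6 -3 2; 2 -7 2]) = -328
  − (-7) · M_12   where M_12 = det([-4 -4 -5; -2 -3 2; 3 -7 2]) = -187
  + (-4) · M_13   where M_13 = det([-4 -3 -5; -2 -6 2; 3 2 2]) = -36
  − (2) · M_14   where M_14 = det([-4 -3 -4; -2 -6 -3; 3 2 -7]) = -179
det = (+1)·(3)·(-328) + (-1)·(-7)·(-187) + (+1)·(-4)·(-36) + (-1)·(2)·(-179) = -1791

|C| = -1791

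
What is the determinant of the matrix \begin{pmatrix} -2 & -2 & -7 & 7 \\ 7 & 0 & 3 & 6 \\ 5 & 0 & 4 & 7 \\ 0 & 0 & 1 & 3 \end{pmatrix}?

40

Expand along column 2 (it has 3 zeros):
  − (-2) · M_12   where M_12 = det([7 3 6; 5 4 7; 0 1 3]) = 20
det = (-1)·(-2)·(20) = 40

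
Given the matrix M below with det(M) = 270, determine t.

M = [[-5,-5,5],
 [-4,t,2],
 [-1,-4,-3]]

Expanding along the column containing t, det(M) is linear in t: det(M) = (20)·t + (110).
Set (20)·t + (110) = 270  ⇒  (20)·t = 160  ⇒  t = 8.

8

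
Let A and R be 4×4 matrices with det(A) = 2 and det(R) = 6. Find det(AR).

det(AR) = det(A)·det(R) = (2)·(6) = 12

The determinant is 12.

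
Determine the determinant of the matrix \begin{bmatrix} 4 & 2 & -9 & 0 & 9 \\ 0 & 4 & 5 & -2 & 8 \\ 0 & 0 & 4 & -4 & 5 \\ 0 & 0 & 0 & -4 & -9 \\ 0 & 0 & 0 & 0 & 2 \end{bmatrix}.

-512

The matrix is upper triangular, so the determinant is the product of the diagonal entries:
det = (4) · (4) · (4) · (-4) · (2) = -512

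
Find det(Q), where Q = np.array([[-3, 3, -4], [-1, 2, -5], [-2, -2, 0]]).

Expand along row 3:
  + (-2) · |3 -4; 2 -5| = (-2)·(-15 − (-8)) = 14
  − (-2) · |-3 -4; -1 -5| = −(-2)·(15 − 4) = 22
Sum: (14) + (22) = 36

36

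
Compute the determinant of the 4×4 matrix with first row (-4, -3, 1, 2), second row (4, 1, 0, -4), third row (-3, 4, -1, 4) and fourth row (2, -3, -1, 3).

Expand along row 2 (it has 1 zero):
  − (4) · M_21   where M_21 = det([-3 1 2; 4 -1 4; -3 -1 3]) = -41
  + (1) · M_22   where M_22 = det([-4 1 2; -3 -1 4; 2 -1 3]) = 23
  + (-4) · M_24   where M_24 = det([-4 -3 1; -3 4 -1; 2 -3 -1]) = 44
det = (-1)·(4)·(-41) + (+1)·(1)·(23) + (+1)·(-4)·(44) = 11

11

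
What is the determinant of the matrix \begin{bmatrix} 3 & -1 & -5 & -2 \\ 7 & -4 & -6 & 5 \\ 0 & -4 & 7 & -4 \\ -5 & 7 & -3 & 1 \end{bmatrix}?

The determinant is 19.

Expand along row 3 (it has 1 zero):
  − (-4) · M_32   where M_32 = det([3 -5 -2; 7 -6 5; -5 -3 1]) = 289
  + (7) · M_33   where M_33 = det([3 -1 -2; 7 -4 5; -5 7 1]) = -143
  − (-4) · M_34   where M_34 = det([3 -1 -5; 7 -4 -6; -5 7 -3]) = -34
det = (-1)·(-4)·(289) + (+1)·(7)·(-143) + (-1)·(-4)·(-34) = 19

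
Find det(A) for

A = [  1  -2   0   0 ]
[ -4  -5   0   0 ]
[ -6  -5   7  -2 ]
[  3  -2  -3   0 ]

det(A) = 78

A is block lower-triangular with a 2×2 block and a 2×2 block on the diagonal, so its determinant equals the product of the determinants of the diagonal blocks.
det of the 2×2 block = -13
det of the 2×2 block = -6
det = (-13)·(-6) = 78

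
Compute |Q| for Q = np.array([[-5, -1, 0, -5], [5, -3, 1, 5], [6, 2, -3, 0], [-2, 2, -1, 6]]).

Expand along row 1 (it has 1 zero):
  + (-5) · M_11   where M_11 = det([-3 1 5; 2 -3 0; 2 -1 6]) = 62
  − (-1) · M_12   where M_12 = det([5 1 5; 6 -3 0; -2 -1 6]) = -186
  − (-5) · M_14   where M_14 = det([5 -3 1; 6 2 -3; -2 2 -1]) = 0
det = (+1)·(-5)·(62) + (-1)·(-1)·(-186) + (-1)·(-5)·(0) = -496

det(Q) = -496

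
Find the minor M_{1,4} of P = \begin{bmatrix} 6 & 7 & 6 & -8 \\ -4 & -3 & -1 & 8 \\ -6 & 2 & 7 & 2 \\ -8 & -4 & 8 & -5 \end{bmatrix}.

Delete row 1 and column 4; the remaining 3×3 submatrix is [-4 -3 -1; -6 2 7; -8 -4 8].
Its determinant is -192.

The minor is -192.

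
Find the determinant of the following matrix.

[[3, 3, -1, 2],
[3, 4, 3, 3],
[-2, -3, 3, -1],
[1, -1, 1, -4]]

-88

Expand along row 1:
  + (3) · M_11   where M_11 = det([4 3 3; -3 3 -1; -1 1 -4]) = -77
  − (3) · M_12   where M_12 = det([3 3 3; -2 3 -1; 1 1 -4]) = -75
  + (-1) · M_13   where M_13 = det([3 4 3; -2 -3 -1; 1 -1 -4]) = 12
  − (2) · M_14   where M_14 = det([3 4 3; -2 -3 3; 1 -1 1]) = 35
det = (+1)·(3)·(-77) + (-1)·(3)·(-75) + (+1)·(-1)·(12) + (-1)·(2)·(35) = -88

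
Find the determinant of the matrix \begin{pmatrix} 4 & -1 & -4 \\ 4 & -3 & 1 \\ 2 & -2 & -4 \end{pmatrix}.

Expand along row 1:
  + 4 · |-3 1; -2 -4| = 4·(12 − (-2)) = 56
  − (-1) · |4 1; 2 -4| = −(-1)·(-16 − 2) = -18
  + (-4) · |4 -3; 2 -2| = (-4)·(-8 − (-6)) = 8
Sum: (56) + (-18) + (8) = 46

46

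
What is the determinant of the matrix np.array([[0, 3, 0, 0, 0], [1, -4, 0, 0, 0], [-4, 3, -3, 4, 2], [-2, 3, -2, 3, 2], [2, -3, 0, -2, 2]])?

The matrix is block lower-triangular with a 2×2 block and a 3×3 block on the diagonal, so its determinant equals the product of the determinants of the diagonal blocks.
det of the 2×2 block = -3
det of the 3×3 block = -6
det = (-3)·(-6) = 18

18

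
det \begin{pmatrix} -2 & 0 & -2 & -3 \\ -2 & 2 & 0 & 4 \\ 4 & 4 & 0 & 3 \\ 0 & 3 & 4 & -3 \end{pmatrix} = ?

-500

Expand along column 3 (it has 2 zeros):
  + (-2) · M_13   where M_13 = det([-2 2 4; 4 4 3; 0 3 -3]) = 114
  − (4) · M_43   where M_43 = det([-2 0 -3; -2 2 4; 4 4 3]) = 68
det = (+1)·(-2)·(114) + (-1)·(4)·(68) = -500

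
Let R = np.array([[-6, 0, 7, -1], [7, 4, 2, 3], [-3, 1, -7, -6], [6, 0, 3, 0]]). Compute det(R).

Expand along row 4 (it has 2 zeros):
  − (6) · M_41   where M_41 = det([0 7 -1; 4 2 3; 1 -7 -6]) = 219
  − (3) · M_43   where M_43 = det([-6 0 -1; 7 4 3; -3 1 -6]) = 143
det = (-1)·(6)·(219) + (-1)·(3)·(143) = -1743

The determinant is -1743.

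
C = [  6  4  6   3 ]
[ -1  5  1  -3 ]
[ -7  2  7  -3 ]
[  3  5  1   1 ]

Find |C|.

Expand along row 1:
  + (6) · M_11   where M_11 = det([5 1 -3; 2 7 -3; 5 1 1]) = 132
  − (4) · M_12   where M_12 = det([-1 1 -3; -7 7 -3; 3 1 1]) = 72
  + (6) · M_13   where M_13 = det([-1 5 -3; -7 2 -3; 3 5 1]) = 96
  − (3) · M_14   where M_14 = det([-1 5 1; -7 2 7; 3 5 1]) = 132
det = (+1)·(6)·(132) + (-1)·(4)·(72) + (+1)·(6)·(96) + (-1)·(3)·(132) = 684

|C| = 684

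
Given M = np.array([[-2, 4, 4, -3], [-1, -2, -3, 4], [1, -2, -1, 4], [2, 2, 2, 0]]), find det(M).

Expand along row 4 (it has 1 zero):
  − (2) · M_41   where M_41 = det([4 4 -3; -2 -3 4; -2 -1 4]) = -20
  + (2) · M_42   where M_42 = det([-2 4 -3; -1 -3 4; 1 -1 4]) = 36
  − (2) · M_43   where M_43 = det([-2 4 -3; -1 -2 4; 1 -2 4]) = 20
det = (-1)·(2)·(-20) + (+1)·(2)·(36) + (-1)·(2)·(20) = 72

det(M) = 72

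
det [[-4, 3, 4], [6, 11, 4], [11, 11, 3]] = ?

Expand along column 1:
  + (-4) · |11 4; 11 3| = (-4)·(33 − 44) = 44
  − 6 · |3 4; 11 3| = −6·(9 − 44) = 210
  + 11 · |3 4; 11 4| = 11·(12 − 44) = -352
Sum: (44) + (210) + (-352) = -98

-98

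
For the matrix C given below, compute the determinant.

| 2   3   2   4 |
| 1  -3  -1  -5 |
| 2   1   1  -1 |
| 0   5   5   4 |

-51

Expand along row 4 (it has 1 zero):
  + (5) · M_42   where M_42 = det([2 2 4; 1 -1 -5; 2 1 -1]) = 6
  − (5) · M_43   where M_43 = det([2 3 4; 1 -3 -5; 2 1 -1]) = 17
  + (4) · M_44   where M_44 = det([2 3 2; 1 -3 -1; 2 1 1]) = 1
det = (+1)·(5)·(6) + (-1)·(5)·(17) + (+1)·(4)·(1) = -51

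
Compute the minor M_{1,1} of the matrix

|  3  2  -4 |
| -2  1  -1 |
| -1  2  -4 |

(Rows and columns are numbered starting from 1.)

Delete row 1 and column 1; the remaining 2×2 submatrix is [1 -1; 2 -4].
Its determinant is 1·(-4) − (-1)·2 = -2.

-2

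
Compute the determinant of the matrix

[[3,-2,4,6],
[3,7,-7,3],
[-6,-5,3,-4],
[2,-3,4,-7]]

The determinant is 95.

Expand along row 1:
  + (3) · M_11   where M_11 = det([7 -7 3; -5 3 -4; -3 4 -7]) = 93
  − (-2) · M_12   where M_12 = det([3 -7 3; -6 3 -4; 2 4 -7]) = 245
  + (4) · M_13   where M_13 = det([3 7 3; -6 -5 -4; 2 -3 -7]) = -197
  − (6) · M_14   where M_14 = det([3 7 -7; -6 -5 3; 2 -3 4]) = -19
det = (+1)·(3)·(93) + (-1)·(-2)·(245) + (+1)·(4)·(-197) + (-1)·(6)·(-19) = 95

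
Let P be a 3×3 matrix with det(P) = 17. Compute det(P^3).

det(P^3) = (det P)^3 = (17)^3 = 4913

4913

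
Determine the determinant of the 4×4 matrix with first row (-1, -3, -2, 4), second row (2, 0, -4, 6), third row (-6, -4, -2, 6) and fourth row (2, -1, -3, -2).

The determinant is 332.

Expand along row 2 (it has 1 zero):
  − (2) · M_21   where M_21 = det([-3 -2 4; -4 -2 6; -1 -3 -2]) = 2
  − (-4) · M_23   where M_23 = det([-1 -3 4; -6 -4 6; 2 -1 -2]) = 42
  + (6) · M_24   where M_24 = det([-1 -3 -2; -6 -4 -2; 2 -1 -3]) = 28
det = (-1)·(2)·(2) + (-1)·(-4)·(42) + (+1)·(6)·(28) = 332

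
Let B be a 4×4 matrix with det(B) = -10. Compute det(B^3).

det(B^3) = (det B)^3 = (-10)^3 = -1000

-1000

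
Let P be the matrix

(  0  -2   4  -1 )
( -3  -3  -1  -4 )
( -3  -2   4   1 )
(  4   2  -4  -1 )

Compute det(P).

|P| = -28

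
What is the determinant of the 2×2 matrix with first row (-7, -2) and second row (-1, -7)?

The determinant is 47.

det = (-7)·(-7) − (-2)·(-1) = 49 − 2 = 47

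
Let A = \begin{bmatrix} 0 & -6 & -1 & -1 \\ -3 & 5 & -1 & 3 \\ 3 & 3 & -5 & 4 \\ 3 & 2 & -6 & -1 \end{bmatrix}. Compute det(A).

Expand along row 1 (it has 1 zero):
  − (-6) · M_12   where M_12 = det([-3 -1 3; 3 -5 4; 3 -6 -1]) = -111
  + (-1) · M_13   where M_13 = det([-3 5 3; 3 3 4; 3 2 -1]) = 99
  − (-1) · M_14   where M_14 = det([-3 5 -1; 3 3 -5; 3 2 -6]) = 42
det = (-1)·(-6)·(-111) + (+1)·(-1)·(99) + (-1)·(-1)·(42) = -723

-723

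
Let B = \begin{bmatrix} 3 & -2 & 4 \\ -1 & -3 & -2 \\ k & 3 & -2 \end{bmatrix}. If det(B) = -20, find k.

-3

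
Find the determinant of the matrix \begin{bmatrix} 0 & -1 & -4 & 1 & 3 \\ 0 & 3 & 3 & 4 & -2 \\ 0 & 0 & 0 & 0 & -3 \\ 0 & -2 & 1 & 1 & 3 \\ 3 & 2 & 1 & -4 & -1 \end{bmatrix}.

The determinant is 486.

Expand along row 3 (it has 4 zeros):
  + (-3) · M_35   where M_35 = det([0 -1 -4 1; 0 3 3 4; 0 -2 1 1; 3 2 1 -4]) = -162
det = (+1)·(-3)·(-162) = 486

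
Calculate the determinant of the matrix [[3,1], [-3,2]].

The determinant is 9.

det = 3·2 − 1·(-3) = 6 − (-3) = 9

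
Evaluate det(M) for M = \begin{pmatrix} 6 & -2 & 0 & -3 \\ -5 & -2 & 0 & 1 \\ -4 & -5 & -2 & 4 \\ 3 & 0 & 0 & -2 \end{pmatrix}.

Expand along column 3 (it has 3 zeros):
  + (-2) · M_33   where M_33 = det([6 -2 -3; -5 -2 1; 3 0 -2]) = 20
det = (+1)·(-2)·(20) = -40

-40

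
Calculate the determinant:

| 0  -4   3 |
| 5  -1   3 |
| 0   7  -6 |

The determinant is -15.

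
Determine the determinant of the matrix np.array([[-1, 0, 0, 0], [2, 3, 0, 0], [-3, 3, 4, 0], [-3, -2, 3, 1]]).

-12

The matrix is lower triangular, so the determinant is the product of the diagonal entries:
det = (-1) · (3) · (4) · (1) = -12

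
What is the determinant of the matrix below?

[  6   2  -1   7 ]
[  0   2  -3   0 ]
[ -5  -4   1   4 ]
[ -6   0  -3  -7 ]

118

Expand along row 2 (it has 2 zeros):
  + (2) · M_22   where M_22 = det([6 -1 7; -5 1 4; -6 -3 -7]) = 236
  − (-3) · M_23   where M_23 = det([6 2 7; -5 -4 4; -6 0 -7]) = -118
det = (+1)·(2)·(236) + (-1)·(-3)·(-118) = 118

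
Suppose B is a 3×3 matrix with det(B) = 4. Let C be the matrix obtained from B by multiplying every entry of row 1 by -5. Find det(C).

Scaling one row by -5 multiplies the determinant by -5.
det(C) = (-5)·(4) = -20

-20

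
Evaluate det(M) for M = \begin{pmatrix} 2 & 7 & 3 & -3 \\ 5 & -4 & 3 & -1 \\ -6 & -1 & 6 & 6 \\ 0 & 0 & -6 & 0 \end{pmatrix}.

Expand along row 4 (it has 3 zeros):
  − (-6) · M_43   where M_43 = det([2 7 -3; 5 -4 -1; -6 -1 6]) = -131
det = (-1)·(-6)·(-131) = -786

-786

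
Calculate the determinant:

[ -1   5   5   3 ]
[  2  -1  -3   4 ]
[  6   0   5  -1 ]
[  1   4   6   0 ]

Expand along row 3 (it has 1 zero):
  + (6) · M_31   where M_31 = det([5 5 3; -1 -3 4; 4 6 0]) = -22
  + (5) · M_33   where M_33 = det([-1 5 3; 2 -1 4; 1 4 0]) = 63
  − (-1) · M_34   where M_34 = det([-1 5 5; 2 -1 -3; 1 4 6]) = -36
det = (+1)·(6)·(-22) + (+1)·(5)·(63) + (-1)·(-1)·(-36) = 147

147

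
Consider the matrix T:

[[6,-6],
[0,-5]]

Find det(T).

det(T) = 6·(-5) − (-6)·0 = -30 − 0 = -30

-30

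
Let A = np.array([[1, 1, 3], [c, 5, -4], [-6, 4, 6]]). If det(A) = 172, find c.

Expanding along the row containing c, det(A) is linear in c: det(A) = (6)·c + (160).
Set (6)·c + (160) = 172  ⇒  (6)·c = 12  ⇒  c = 2.

c = 2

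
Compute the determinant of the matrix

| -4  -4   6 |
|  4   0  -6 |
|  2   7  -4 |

The determinant is -16.

Expand along row 2:
  − 4 · |-4 6; 7 -4| = −4·(16 − 42) = 104
  − (-6) · |-4 -4; 2 7| = −(-6)·(-28 − (-8)) = -120
Sum: (104) + (-120) = -16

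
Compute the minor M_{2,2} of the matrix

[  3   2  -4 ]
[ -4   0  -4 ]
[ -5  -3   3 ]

Delete row 2 and column 2; the remaining 2×2 submatrix is [3 -4; -5 3].
Its determinant is 3·3 − (-4)·(-5) = -11.

-11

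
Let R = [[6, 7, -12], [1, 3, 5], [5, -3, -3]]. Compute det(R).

448

Expand along column 1:
  + 6 · |3 5; -3 -3| = 6·(-9 − (-15)) = 36
  − 1 · |7 -12; -3 -3| = −1·(-21 − 36) = 57
  + 5 · |7 -12; 3 5| = 5·(35 − (-36)) = 355
Sum: (36) + (57) + (355) = 448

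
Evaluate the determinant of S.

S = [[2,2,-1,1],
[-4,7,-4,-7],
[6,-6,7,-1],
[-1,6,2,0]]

det(S) = 1386

Expand along row 4 (it has 1 zero):
  − (-1) · M_41   where M_41 = det([2 -1 1; 7 -4 -7; -6 7 -1]) = 82
  + (6) · M_42   where M_42 = det([2 -1 1; -4 -4 -7; 6 7 -1]) = 148
  − (2) · M_43   where M_43 = det([2 2 1; -4 7 -7; 6 -6 -1]) = -208
det = (-1)·(-1)·(82) + (+1)·(6)·(148) + (-1)·(2)·(-208) = 1386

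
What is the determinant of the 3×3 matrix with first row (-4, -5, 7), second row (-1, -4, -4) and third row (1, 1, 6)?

Expand along row 1:
  + (-4) · |-4 -4; 1 6| = (-4)·(-24 − (-4)) = 80
  − (-5) · |-1 -4; 1 6| = −(-5)·(-6 − (-4)) = -10
  + 7 · |-1 -4; 1 1| = 7·(-1 − (-4)) = 21
Sum: (80) + (-10) + (21) = 91

91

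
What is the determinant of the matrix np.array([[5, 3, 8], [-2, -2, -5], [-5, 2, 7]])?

Expand along row 1:
  + 5 · |-2 -5; 2 7| = 5·(-14 − (-10)) = -20
  − 3 · |-2 -5; -5 7| = −3·(-14 − 25) = 117
  + 8 · |-2 -2; -5 2| = 8·(-4 − 10) = -112
Sum: (-20) + (117) + (-112) = -15

The determinant is -15.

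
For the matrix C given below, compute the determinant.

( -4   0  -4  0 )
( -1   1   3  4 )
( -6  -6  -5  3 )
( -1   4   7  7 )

Expand along row 1 (it has 2 zeros):
  + (-4) · M_11   where M_11 = det([1 3 4; -6 -5 3; 4 7 7]) = 18
  + (-4) · M_13   where M_13 = det([-1 1 4; -6 -6 3; -1 4 7]) = -27
det = (+1)·(-4)·(18) + (+1)·(-4)·(-27) = 36

36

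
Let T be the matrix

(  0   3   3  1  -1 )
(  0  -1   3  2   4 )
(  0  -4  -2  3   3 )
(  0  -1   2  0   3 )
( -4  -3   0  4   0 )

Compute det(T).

Expand along column 1 (it has 4 zeros):
  + (-4) · M_51   where M_51 = det([3 3 1 -1; -1 3 2 4; -4 -2 3 3; -1 2 0 3]) = -6
det = (+1)·(-4)·(-6) = 24

The determinant is 24.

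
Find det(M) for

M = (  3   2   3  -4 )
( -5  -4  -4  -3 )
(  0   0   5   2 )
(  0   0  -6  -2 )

|M| = -4

M is block upper-triangular with a 2×2 block and a 2×2 block on the diagonal, so its determinant equals the product of the determinants of the diagonal blocks.
det of the 2×2 block = -2
det of the 2×2 block = 2
det = (-2)·(2) = -4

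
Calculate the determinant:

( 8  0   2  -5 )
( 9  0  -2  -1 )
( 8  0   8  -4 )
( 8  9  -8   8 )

-2304

Expand along column 2 (it has 3 zeros):
  + (9) · M_42   where M_42 = det([8 2 -5; 9 -2 -1; 8 8 -4]) = -256
det = (+1)·(9)·(-256) = -2304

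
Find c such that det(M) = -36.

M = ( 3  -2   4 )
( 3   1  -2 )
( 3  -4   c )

4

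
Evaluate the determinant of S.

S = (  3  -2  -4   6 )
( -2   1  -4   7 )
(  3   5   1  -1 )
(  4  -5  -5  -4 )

Expand along row 1:
  + (3) · M_11   where M_11 = det([1 -4 7; 5 1 -1; -5 -5 -4]) = -249
  − (-2) · M_12   where M_12 = det([-2 -4 7; 3 1 -1; 4 -5 -4]) = -147
  + (-4) · M_13   where M_13 = det([-2 1 7; 3 5 -1; 4 -5 -4]) = -187
  − (6) · M_14   where M_14 = det([-2 1 -4; 3 5 1; 4 -5 -5]) = 199
det = (+1)·(3)·(-249) + (-1)·(-2)·(-147) + (+1)·(-4)·(-187) + (-1)·(6)·(199) = -1487

-1487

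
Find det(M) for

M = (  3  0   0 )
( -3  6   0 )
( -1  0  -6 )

M is lower triangular, so det(M) is the product of the diagonal entries:
det = (3) · (6) · (-6) = -108

|M| = -108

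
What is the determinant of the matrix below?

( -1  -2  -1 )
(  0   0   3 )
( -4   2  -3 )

The determinant is 30.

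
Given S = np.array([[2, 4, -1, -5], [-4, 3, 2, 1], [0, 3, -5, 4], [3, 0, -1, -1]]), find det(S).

Expand along row 3 (it has 1 zero):
  − (3) · M_32   where M_32 = det([2 -1 -5; -4 2 1; 3 -1 -1]) = 9
  + (-5) · M_33   where M_33 = det([2 4 -5; -4 3 1; 3 0 -1]) = 35
  − (4) · M_34   where M_34 = det([2 4 -1; -4 3 2; 3 0 -1]) = 11
det = (-1)·(3)·(9) + (+1)·(-5)·(35) + (-1)·(4)·(11) = -246

The determinant is -246.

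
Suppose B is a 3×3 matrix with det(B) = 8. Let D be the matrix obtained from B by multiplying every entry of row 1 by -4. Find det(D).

-32

Scaling one row by -4 multiplies the determinant by -4.
det(D) = (-4)·(8) = -32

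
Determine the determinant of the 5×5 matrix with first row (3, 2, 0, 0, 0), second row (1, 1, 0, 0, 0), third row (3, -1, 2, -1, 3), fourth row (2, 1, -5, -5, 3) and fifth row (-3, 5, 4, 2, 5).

The matrix is block lower-triangular with a 2×2 block and a 3×3 block on the diagonal, so its determinant equals the product of the determinants of the diagonal blocks.
det of the 2×2 block = 1
det of the 3×3 block = -69
det = (1)·(-69) = -69

The determinant is -69.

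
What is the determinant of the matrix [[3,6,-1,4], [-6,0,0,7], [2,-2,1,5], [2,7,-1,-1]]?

Expand along row 2 (it has 2 zeros):
  − (-6) · M_21   where M_21 = det([6 -1 4; -2 1 5; 7 -1 -1]) = -29
  + (7) · M_24   where M_24 = det([3 6 -1; 2 -2 1; 2 7 -1]) = -9
det = (-1)·(-6)·(-29) + (+1)·(7)·(-9) = -237

The determinant is -237.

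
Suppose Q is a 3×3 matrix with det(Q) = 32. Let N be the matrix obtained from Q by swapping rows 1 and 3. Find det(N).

Swapping two rows multiplies the determinant by −1.
det(N) = (-1)·(32) = -32

|N| = -32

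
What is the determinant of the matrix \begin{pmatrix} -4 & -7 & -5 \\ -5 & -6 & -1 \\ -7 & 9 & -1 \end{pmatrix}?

Expand along column 1:
  + (-4) · |-6 -1; 9 -1| = (-4)·(6 − (-9)) = -60
  − (-5) · |-7 -5; 9 -1| = −(-5)·(7 − (-45)) = 260
  + (-7) · |-7 -5; -6 -1| = (-7)·(7 − 30) = 161
Sum: (-60) + (260) + (161) = 361

361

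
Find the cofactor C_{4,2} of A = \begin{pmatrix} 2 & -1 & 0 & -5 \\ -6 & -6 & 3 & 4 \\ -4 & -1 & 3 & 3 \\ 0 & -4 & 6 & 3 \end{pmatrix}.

24

Delete row 4 and column 2; the remaining 3×3 submatrix is [2 0 -5; -6 3 4; -4 3 3].
Its determinant is 24.
The cofactor carries sign (−1)^(4+2) = +1, so C_{4,2} = +(24) = 24.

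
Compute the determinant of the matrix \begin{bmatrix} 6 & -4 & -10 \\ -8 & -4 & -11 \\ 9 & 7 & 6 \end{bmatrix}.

722

Expand along row 1:
  + 6 · |-4 -11; 7 6| = 6·(-24 − (-77)) = 318
  − (-4) · |-8 -11; 9 6| = −(-4)·(-48 − (-99)) = 204
  + (-10) · |-8 -4; 9 7| = (-10)·(-56 − (-36)) = 200
Sum: (318) + (204) + (200) = 722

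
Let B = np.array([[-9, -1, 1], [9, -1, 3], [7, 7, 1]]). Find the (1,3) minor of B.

The minor is 70.

Delete row 1 and column 3; the remaining 2×2 submatrix is [9 -1; 7 7].
Its determinant is 9·7 − (-1)·7 = 70.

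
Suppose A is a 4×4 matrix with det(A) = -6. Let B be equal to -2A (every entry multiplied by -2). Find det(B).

-96

For a 4×4 matrix, det(-2A) = (-2)^4·det(A) = 16·det(A).
det(B) = (16)·(-6) = -96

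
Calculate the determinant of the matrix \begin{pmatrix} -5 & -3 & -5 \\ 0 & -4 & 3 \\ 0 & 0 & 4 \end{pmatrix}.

The matrix is upper triangular, so the determinant is the product of the diagonal entries:
det = (-5) · (-4) · (4) = 80

80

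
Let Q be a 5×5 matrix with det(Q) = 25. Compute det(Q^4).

det(Q^4) = (det Q)^4 = (25)^4 = 390625

The determinant is 390625.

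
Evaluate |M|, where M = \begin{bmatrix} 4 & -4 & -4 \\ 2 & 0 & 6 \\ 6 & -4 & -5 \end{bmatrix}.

Expand along row 2:
  − 2 · |-4 -4; -4 -5| = −2·(20 − 16) = -8
  − 6 · |4 -4; 6 -4| = −6·(-16 − (-24)) = -48
Sum: (-8) + (-48) = -56

det(M) = -56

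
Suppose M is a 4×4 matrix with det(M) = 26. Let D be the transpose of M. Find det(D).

|D| = 26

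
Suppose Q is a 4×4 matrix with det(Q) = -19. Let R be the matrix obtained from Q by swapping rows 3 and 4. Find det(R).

19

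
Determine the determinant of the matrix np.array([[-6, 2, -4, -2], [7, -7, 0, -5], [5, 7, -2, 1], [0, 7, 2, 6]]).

Expand along row 2 (it has 1 zero):
  − (7) · M_21   where M_21 = det([2 -4 -2; 7 -2 1; 7 2 6]) = 56
  + (-7) · M_22   where M_22 = det([-6 -4 -2; 5 -2 1; 0 2 6]) = 184
  + (-5) · M_24   where M_24 = det([-6 2 -4; 5 7 -2; 0 7 2]) = -328
det = (-1)·(7)·(56) + (+1)·(-7)·(184) + (+1)·(-5)·(-328) = -40

The determinant is -40.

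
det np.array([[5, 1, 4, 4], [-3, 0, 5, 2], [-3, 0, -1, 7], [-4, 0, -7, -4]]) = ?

325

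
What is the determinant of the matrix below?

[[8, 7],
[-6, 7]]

The determinant is 98.

det = 8·7 − 7·(-6) = 56 − (-42) = 98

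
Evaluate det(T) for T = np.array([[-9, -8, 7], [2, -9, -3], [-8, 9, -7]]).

Expand along column 1:
  + (-9) · |-9 -3; 9 -7| = (-9)·(63 − (-27)) = -810
  − 2 · |-8 7; 9 -7| = −2·(56 − 63) = 14
  + (-8) · |-8 7; -9 -3| = (-8)·(24 − (-63)) = -696
Sum: (-810) + (14) + (-696) = -1492

The determinant is -1492.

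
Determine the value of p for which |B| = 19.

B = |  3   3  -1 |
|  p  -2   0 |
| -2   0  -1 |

3

Expanding along the row containing p, det(B) is linear in p: det(B) = (3)·p + (10).
Set (3)·p + (10) = 19  ⇒  (3)·p = 9  ⇒  p = 3.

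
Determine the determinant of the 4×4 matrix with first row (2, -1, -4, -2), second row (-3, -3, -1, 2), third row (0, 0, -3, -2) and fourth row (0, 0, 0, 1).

The matrix is block upper-triangular with a 2×2 block and a 2×2 block on the diagonal, so its determinant equals the product of the determinants of the diagonal blocks.
det of the 2×2 block = -9
det of the 2×2 block = -3
det = (-9)·(-3) = 27

27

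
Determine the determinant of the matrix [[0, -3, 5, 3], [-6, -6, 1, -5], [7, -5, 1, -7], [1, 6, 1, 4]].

Expand along row 1 (it has 1 zero):
  − (-3) · M_12   where M_12 = det([-6 1 -5; 7 1 -7; 1 1 4]) = -131
  + (5) · M_13   where M_13 = det([-6 -6 -5; 7 -5 -7; 1 6 4]) = -157
  − (3) · M_14   where M_14 = det([-6 -6 1; 7 -5 1; 1 6 1]) = 149
det = (-1)·(-3)·(-131) + (+1)·(5)·(-157) + (-1)·(3)·(149) = -1625

-1625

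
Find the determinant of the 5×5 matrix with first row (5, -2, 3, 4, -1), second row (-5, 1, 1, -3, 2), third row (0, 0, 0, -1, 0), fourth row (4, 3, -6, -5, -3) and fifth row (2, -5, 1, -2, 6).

Expand along row 3 (it has 4 zeros):
  − (-1) · M_34   where M_34 = det([5 -2 3 -1; -5 1 1 2; 4 3 -6 -3; 2 -5 1 6]) = -314
det = (-1)·(-1)·(-314) = -314

The determinant is -314.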